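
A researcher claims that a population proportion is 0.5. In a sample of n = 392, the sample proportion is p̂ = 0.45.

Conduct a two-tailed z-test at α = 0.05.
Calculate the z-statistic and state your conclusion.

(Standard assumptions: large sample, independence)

Answer: z = -1.9799, reject H₀

Derivation:
H₀: p = 0.5, H₁: p ≠ 0.5
Standard error: SE = √(p₀(1-p₀)/n) = √(0.5×0.5/392) = 0.025254
z-statistic: z = (p̂ - p₀)/SE = (0.45 - 0.5)/0.025254 = -1.9799
Critical value: z_0.025 = ±1.960
p-value = 0.0477
Decision: reject H₀ at α = 0.05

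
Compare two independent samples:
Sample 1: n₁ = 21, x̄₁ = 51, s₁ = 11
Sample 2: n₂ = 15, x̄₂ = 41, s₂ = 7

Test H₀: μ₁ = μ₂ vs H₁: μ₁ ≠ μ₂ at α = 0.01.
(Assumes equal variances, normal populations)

Pooled variance: s²_p = [20×11² + 14×7²]/(34) = 91.3529
s_p = 9.5579
SE = s_p×√(1/n₁ + 1/n₂) = 9.5579×√(1/21 + 1/15) = 3.2312
t = (x̄₁ - x̄₂)/SE = (51 - 41)/3.2312 = 3.0948
df = 34, t-critical = ±2.728
Decision: reject H₀

Answer: t = 3.0948, reject H₀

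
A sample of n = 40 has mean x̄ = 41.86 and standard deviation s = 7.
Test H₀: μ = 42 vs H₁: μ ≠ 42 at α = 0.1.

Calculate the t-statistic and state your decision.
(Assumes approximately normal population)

df = n - 1 = 39
SE = s/√n = 7/√40 = 1.1068
t = (x̄ - μ₀)/SE = (41.86 - 42)/1.1068 = -0.1265
Critical value: t_{0.05,39} = ±1.685
p-value ≈ 0.9000
Decision: fail to reject H₀

Answer: t = -0.1265, fail to reject H₀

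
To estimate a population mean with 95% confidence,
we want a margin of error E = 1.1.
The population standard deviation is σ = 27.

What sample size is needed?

Answer: n = 2315

Derivation:
z_0.025 = 1.960
n = (z×σ/E)² = (1.960×27/1.1)²
n = 2314.4846
Round up: n = 2315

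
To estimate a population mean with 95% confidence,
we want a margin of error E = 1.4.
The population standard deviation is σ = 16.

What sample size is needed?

z_0.025 = 1.960
n = (z×σ/E)² = (1.960×16/1.4)²
n = 501.7600
Round up: n = 502

Answer: n = 502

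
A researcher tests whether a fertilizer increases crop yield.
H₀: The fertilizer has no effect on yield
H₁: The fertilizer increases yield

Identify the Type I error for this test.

Answer: Concluding the fertilizer works when it doesn't

Derivation:
Type I error (α): Rejecting H₀ when H₀ is true
Type II error (β): Failing to reject H₀ when H₁ is true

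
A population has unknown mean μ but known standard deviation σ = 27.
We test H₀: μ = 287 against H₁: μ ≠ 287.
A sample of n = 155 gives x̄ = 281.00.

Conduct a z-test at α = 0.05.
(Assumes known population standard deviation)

Standard error: SE = σ/√n = 27/√155 = 2.1687
z-statistic: z = (x̄ - μ₀)/SE = (281.00 - 287)/2.1687 = -2.7666
Critical value: ±1.960
p-value = 0.0057
Decision: reject H₀

Answer: z = -2.7666, reject H₀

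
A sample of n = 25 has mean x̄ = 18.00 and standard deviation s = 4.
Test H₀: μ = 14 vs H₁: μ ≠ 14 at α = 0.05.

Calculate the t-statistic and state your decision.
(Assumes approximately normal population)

df = n - 1 = 24
SE = s/√n = 4/√25 = 0.8000
t = (x̄ - μ₀)/SE = (18.00 - 14)/0.8000 = 5.0000
Critical value: t_{0.025,24} = ±2.064
p-value < 0.0001
Decision: reject H₀

Answer: t = 5.0000, reject H₀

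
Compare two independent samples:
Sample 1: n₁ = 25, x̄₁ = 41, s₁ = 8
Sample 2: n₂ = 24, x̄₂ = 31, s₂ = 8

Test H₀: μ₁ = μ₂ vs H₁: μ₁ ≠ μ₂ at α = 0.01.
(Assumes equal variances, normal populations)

Answer: t = 4.3741, reject H₀

Derivation:
Pooled variance: s²_p = [24×8² + 23×8²]/(47) = 64.0000
s_p = 8.0000
SE = s_p×√(1/n₁ + 1/n₂) = 8.0000×√(1/25 + 1/24) = 2.2862
t = (x̄₁ - x̄₂)/SE = (41 - 31)/2.2862 = 4.3741
df = 47, t-critical = ±2.685
Decision: reject H₀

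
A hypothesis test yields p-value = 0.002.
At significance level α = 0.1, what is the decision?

Compare p-value to α:
0.002 < 0.1
Decision: reject H₀

Answer: reject H₀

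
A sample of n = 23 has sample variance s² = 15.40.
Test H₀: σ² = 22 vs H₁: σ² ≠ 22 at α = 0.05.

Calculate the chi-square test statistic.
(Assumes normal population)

Answer: χ² = 15.4000, fail to reject H₀

Derivation:
df = n - 1 = 22
χ² = (n-1)s²/σ₀² = 22×15.40/22 = 15.4000
Critical values: χ²_{0.975,22} = 10.982, χ²_{0.025,22} = 36.781
Rejection region: χ² < 10.982 or χ² > 36.781
Decision: fail to reject H₀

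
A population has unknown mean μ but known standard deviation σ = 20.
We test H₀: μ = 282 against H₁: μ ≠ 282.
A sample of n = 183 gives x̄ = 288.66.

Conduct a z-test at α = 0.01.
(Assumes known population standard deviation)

Answer: z = 4.5049, reject H₀

Derivation:
Standard error: SE = σ/√n = 20/√183 = 1.4784
z-statistic: z = (x̄ - μ₀)/SE = (288.66 - 282)/1.4784 = 4.5049
Critical value: ±2.576
p-value < 0.0001
Decision: reject H₀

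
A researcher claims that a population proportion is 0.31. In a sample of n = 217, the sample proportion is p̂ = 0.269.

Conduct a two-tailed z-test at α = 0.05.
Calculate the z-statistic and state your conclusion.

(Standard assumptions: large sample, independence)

H₀: p = 0.31, H₁: p ≠ 0.31
Standard error: SE = √(p₀(1-p₀)/n) = √(0.31×0.69/217) = 0.031396
z-statistic: z = (p̂ - p₀)/SE = (0.269 - 0.31)/0.031396 = -1.3059
Critical value: z_0.025 = ±1.960
p-value = 0.1916
Decision: fail to reject H₀ at α = 0.05

Answer: z = -1.3059, fail to reject H₀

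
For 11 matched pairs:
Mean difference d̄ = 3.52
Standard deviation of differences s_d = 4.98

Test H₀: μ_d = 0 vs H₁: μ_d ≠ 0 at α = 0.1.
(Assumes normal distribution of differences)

Answer: t = 2.3443, reject H₀

Derivation:
df = n - 1 = 10
SE = s_d/√n = 4.98/√11 = 1.5015
t = d̄/SE = 3.52/1.5015 = 2.3443
Critical value: t_{0.05,10} = ±1.812
p-value ≈ 0.0410
Decision: reject H₀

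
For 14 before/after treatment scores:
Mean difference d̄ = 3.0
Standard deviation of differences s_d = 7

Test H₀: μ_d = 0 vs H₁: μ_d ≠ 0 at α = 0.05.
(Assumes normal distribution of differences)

df = n - 1 = 13
SE = s_d/√n = 7/√14 = 1.8708
t = d̄/SE = 3.0/1.8708 = 1.6036
Critical value: t_{0.025,13} = ±2.160
p-value ≈ 0.1328
Decision: fail to reject H₀

Answer: t = 1.6036, fail to reject H₀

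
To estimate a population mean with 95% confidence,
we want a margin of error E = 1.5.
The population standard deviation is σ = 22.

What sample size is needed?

z_0.025 = 1.960
n = (z×σ/E)² = (1.960×22/1.5)²
n = 826.3708
Round up: n = 827

Answer: n = 827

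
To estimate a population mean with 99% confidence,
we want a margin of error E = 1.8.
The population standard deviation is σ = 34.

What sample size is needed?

Answer: n = 2368

Derivation:
z_0.005 = 2.576
n = (z×σ/E)² = (2.576×34/1.8)²
n = 2367.5793
Round up: n = 2368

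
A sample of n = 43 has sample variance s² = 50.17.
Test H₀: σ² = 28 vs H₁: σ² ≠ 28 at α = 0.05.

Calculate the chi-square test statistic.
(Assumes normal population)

Answer: χ² = 75.2550, reject H₀

Derivation:
df = n - 1 = 42
χ² = (n-1)s²/σ₀² = 42×50.17/28 = 75.2550
Critical values: χ²_{0.975,42} = 25.999, χ²_{0.025,42} = 61.777
Rejection region: χ² < 25.999 or χ² > 61.777
Decision: reject H₀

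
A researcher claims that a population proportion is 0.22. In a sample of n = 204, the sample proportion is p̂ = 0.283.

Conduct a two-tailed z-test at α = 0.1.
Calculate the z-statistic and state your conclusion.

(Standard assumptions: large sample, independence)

H₀: p = 0.22, H₁: p ≠ 0.22
Standard error: SE = √(p₀(1-p₀)/n) = √(0.22×0.78/204) = 0.029003
z-statistic: z = (p̂ - p₀)/SE = (0.283 - 0.22)/0.029003 = 2.1722
Critical value: z_0.05 = ±1.645
p-value = 0.0298
Decision: reject H₀ at α = 0.1

Answer: z = 2.1722, reject H₀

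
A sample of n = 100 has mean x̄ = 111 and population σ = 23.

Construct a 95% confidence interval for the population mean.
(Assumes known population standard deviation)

Answer: (106.4920, 115.5080)

Derivation:
Confidence level: 95%, α = 0.05
z_0.025 = 1.960
SE = σ/√n = 23/√100 = 2.3000
Margin of error = 1.960 × 2.3000 = 4.5080
CI: x̄ ± margin = 111 ± 4.5080
CI: (106.4920, 115.5080)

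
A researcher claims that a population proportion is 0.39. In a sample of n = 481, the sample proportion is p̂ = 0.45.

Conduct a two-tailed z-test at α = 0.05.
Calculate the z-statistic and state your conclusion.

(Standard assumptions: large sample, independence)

Answer: z = 2.6980, reject H₀

Derivation:
H₀: p = 0.39, H₁: p ≠ 0.39
Standard error: SE = √(p₀(1-p₀)/n) = √(0.39×0.61/481) = 0.022239
z-statistic: z = (p̂ - p₀)/SE = (0.45 - 0.39)/0.022239 = 2.6980
Critical value: z_0.025 = ±1.960
p-value = 0.0070
Decision: reject H₀ at α = 0.05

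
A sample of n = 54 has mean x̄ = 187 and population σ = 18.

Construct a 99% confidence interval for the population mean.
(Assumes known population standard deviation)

Confidence level: 99%, α = 0.01
z_0.005 = 2.576
SE = σ/√n = 18/√54 = 2.4495
Margin of error = 2.576 × 2.4495 = 6.3099
CI: x̄ ± margin = 187 ± 6.3099
CI: (180.6901, 193.3099)

Answer: (180.6901, 193.3099)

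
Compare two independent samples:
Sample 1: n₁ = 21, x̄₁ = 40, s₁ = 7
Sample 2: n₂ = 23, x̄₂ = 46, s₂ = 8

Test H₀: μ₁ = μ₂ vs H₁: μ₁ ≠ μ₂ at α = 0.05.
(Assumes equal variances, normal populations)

Answer: t = -2.6363, reject H₀

Derivation:
Pooled variance: s²_p = [20×7² + 22×8²]/(42) = 56.8571
s_p = 7.5404
SE = s_p×√(1/n₁ + 1/n₂) = 7.5404×√(1/21 + 1/23) = 2.2759
t = (x̄₁ - x̄₂)/SE = (40 - 46)/2.2759 = -2.6363
df = 42, t-critical = ±2.018
Decision: reject H₀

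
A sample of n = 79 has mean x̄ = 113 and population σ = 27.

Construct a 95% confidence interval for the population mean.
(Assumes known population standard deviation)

Answer: (107.0461, 118.9539)

Derivation:
Confidence level: 95%, α = 0.05
z_0.025 = 1.960
SE = σ/√n = 27/√79 = 3.0377
Margin of error = 1.960 × 3.0377 = 5.9539
CI: x̄ ± margin = 113 ± 5.9539
CI: (107.0461, 118.9539)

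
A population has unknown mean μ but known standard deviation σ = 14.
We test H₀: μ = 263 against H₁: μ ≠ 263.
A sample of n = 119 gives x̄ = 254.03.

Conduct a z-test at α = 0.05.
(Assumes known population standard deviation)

Answer: z = -6.9892, reject H₀

Derivation:
Standard error: SE = σ/√n = 14/√119 = 1.2834
z-statistic: z = (x̄ - μ₀)/SE = (254.03 - 263)/1.2834 = -6.9892
Critical value: ±1.960
p-value < 0.0001
Decision: reject H₀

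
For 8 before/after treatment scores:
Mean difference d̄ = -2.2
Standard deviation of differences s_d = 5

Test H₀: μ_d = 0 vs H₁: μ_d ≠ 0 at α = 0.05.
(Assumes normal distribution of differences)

df = n - 1 = 7
SE = s_d/√n = 5/√8 = 1.7678
t = d̄/SE = -2.2/1.7678 = -1.2445
Critical value: t_{0.025,7} = ±2.365
p-value ≈ 0.2534
Decision: fail to reject H₀

Answer: t = -1.2445, fail to reject H₀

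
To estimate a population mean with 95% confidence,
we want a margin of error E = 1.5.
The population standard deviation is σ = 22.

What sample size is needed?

Answer: n = 827

Derivation:
z_0.025 = 1.960
n = (z×σ/E)² = (1.960×22/1.5)²
n = 826.3708
Round up: n = 827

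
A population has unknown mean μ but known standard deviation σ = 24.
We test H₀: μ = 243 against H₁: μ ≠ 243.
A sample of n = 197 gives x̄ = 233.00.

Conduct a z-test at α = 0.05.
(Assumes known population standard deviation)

Answer: z = -5.8483, reject H₀

Derivation:
Standard error: SE = σ/√n = 24/√197 = 1.7099
z-statistic: z = (x̄ - μ₀)/SE = (233.00 - 243)/1.7099 = -5.8483
Critical value: ±1.960
p-value < 0.0001
Decision: reject H₀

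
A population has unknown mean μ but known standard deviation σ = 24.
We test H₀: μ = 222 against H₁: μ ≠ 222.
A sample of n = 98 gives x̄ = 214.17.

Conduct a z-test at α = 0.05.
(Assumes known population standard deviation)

Answer: z = -3.2297, reject H₀

Derivation:
Standard error: SE = σ/√n = 24/√98 = 2.4244
z-statistic: z = (x̄ - μ₀)/SE = (214.17 - 222)/2.4244 = -3.2297
Critical value: ±1.960
p-value = 0.0012
Decision: reject H₀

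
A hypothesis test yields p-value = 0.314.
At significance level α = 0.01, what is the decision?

Answer: fail to reject H₀

Derivation:
Compare p-value to α:
0.314 ≥ 0.01
Decision: fail to reject H₀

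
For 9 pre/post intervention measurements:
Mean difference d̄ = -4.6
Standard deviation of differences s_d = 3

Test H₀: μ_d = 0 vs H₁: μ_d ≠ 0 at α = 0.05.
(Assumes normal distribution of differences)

Answer: t = -4.6000, reject H₀

Derivation:
df = n - 1 = 8
SE = s_d/√n = 3/√9 = 1.0000
t = d̄/SE = -4.6/1.0000 = -4.6000
Critical value: t_{0.025,8} = ±2.306
p-value ≈ 0.0018
Decision: reject H₀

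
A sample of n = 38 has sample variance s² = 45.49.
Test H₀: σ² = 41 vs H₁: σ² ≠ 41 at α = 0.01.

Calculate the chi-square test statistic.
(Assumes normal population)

df = n - 1 = 37
χ² = (n-1)s²/σ₀² = 37×45.49/41 = 41.0520
Critical values: χ²_{0.995,37} = 18.586, χ²_{0.005,37} = 62.883
Rejection region: χ² < 18.586 or χ² > 62.883
Decision: fail to reject H₀

Answer: χ² = 41.0520, fail to reject H₀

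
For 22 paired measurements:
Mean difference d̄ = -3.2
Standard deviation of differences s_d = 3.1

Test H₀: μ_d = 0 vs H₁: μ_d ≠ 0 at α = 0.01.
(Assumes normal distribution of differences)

df = n - 1 = 21
SE = s_d/√n = 3.1/√22 = 0.6609
t = d̄/SE = -3.2/0.6609 = -4.8419
Critical value: t_{0.005,21} = ±2.831
p-value ≈ 0.0001
Decision: reject H₀

Answer: t = -4.8419, reject H₀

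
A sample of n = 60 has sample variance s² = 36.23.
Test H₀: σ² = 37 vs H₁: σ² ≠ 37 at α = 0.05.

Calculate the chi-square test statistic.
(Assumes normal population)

df = n - 1 = 59
χ² = (n-1)s²/σ₀² = 59×36.23/37 = 57.7722
Critical values: χ²_{0.975,59} = 39.662, χ²_{0.025,59} = 82.117
Rejection region: χ² < 39.662 or χ² > 82.117
Decision: fail to reject H₀

Answer: χ² = 57.7722, fail to reject H₀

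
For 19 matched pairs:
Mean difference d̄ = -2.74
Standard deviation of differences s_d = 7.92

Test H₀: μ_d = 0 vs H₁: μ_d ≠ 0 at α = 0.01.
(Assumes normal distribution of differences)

Answer: t = -1.5080, fail to reject H₀

Derivation:
df = n - 1 = 18
SE = s_d/√n = 7.92/√19 = 1.8170
t = d̄/SE = -2.74/1.8170 = -1.5080
Critical value: t_{0.005,18} = ±2.878
p-value ≈ 0.1489
Decision: fail to reject H₀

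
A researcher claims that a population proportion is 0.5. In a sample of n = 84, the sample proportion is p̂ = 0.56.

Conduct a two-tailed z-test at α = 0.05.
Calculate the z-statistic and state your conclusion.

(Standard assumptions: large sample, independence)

Answer: z = 1.0998, fail to reject H₀

Derivation:
H₀: p = 0.5, H₁: p ≠ 0.5
Standard error: SE = √(p₀(1-p₀)/n) = √(0.5×0.5/84) = 0.054554
z-statistic: z = (p̂ - p₀)/SE = (0.56 - 0.5)/0.054554 = 1.0998
Critical value: z_0.025 = ±1.960
p-value = 0.2714
Decision: fail to reject H₀ at α = 0.05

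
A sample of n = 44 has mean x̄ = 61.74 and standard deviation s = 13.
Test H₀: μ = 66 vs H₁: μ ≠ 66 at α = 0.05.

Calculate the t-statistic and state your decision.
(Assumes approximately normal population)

df = n - 1 = 43
SE = s/√n = 13/√44 = 1.9598
t = (x̄ - μ₀)/SE = (61.74 - 66)/1.9598 = -2.1737
Critical value: t_{0.025,43} = ±2.017
p-value ≈ 0.0353
Decision: reject H₀

Answer: t = -2.1737, reject H₀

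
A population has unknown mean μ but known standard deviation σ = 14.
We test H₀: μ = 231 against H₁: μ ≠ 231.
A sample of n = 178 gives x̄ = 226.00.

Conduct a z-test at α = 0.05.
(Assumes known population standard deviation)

Answer: z = -4.7651, reject H₀

Derivation:
Standard error: SE = σ/√n = 14/√178 = 1.0493
z-statistic: z = (x̄ - μ₀)/SE = (226.00 - 231)/1.0493 = -4.7651
Critical value: ±1.960
p-value < 0.0001
Decision: reject H₀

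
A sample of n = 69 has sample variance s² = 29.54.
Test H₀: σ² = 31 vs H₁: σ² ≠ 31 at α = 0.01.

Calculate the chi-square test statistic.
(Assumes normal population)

df = n - 1 = 68
χ² = (n-1)s²/σ₀² = 68×29.54/31 = 64.7974
Critical values: χ²_{0.995,68} = 41.713, χ²_{0.005,68} = 101.776
Rejection region: χ² < 41.713 or χ² > 101.776
Decision: fail to reject H₀

Answer: χ² = 64.7974, fail to reject H₀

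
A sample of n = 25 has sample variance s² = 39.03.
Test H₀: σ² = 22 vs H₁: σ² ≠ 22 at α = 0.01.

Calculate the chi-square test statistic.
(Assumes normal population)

Answer: χ² = 42.5782, fail to reject H₀

Derivation:
df = n - 1 = 24
χ² = (n-1)s²/σ₀² = 24×39.03/22 = 42.5782
Critical values: χ²_{0.995,24} = 9.886, χ²_{0.005,24} = 45.559
Rejection region: χ² < 9.886 or χ² > 45.559
Decision: fail to reject H₀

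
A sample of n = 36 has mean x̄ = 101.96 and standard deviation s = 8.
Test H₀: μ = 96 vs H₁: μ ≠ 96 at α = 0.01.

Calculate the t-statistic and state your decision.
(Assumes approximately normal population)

Answer: t = 4.4701, reject H₀

Derivation:
df = n - 1 = 35
SE = s/√n = 8/√36 = 1.3333
t = (x̄ - μ₀)/SE = (101.96 - 96)/1.3333 = 4.4701
Critical value: t_{0.005,35} = ±2.724
p-value ≈ 0.0001
Decision: reject H₀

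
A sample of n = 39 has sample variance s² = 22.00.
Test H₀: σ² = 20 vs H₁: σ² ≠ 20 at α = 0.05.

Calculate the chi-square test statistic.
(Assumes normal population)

Answer: χ² = 41.8000, fail to reject H₀

Derivation:
df = n - 1 = 38
χ² = (n-1)s²/σ₀² = 38×22.00/20 = 41.8000
Critical values: χ²_{0.975,38} = 22.878, χ²_{0.025,38} = 56.896
Rejection region: χ² < 22.878 or χ² > 56.896
Decision: fail to reject H₀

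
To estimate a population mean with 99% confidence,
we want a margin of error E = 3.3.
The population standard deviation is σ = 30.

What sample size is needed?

Answer: n = 549

Derivation:
z_0.005 = 2.576
n = (z×σ/E)² = (2.576×30/3.3)²
n = 548.4112
Round up: n = 549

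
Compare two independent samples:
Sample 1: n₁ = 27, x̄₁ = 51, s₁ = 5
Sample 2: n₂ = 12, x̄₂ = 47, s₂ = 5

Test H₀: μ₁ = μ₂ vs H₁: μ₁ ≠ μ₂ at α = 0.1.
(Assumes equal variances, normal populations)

Pooled variance: s²_p = [26×5² + 11×5²]/(37) = 25.0000
s_p = 5.0000
SE = s_p×√(1/n₁ + 1/n₂) = 5.0000×√(1/27 + 1/12) = 1.7347
t = (x̄₁ - x̄₂)/SE = (51 - 47)/1.7347 = 2.3059
df = 37, t-critical = ±1.687
Decision: reject H₀

Answer: t = 2.3059, reject H₀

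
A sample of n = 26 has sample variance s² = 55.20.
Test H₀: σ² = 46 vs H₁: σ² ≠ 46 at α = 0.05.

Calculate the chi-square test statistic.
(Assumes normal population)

df = n - 1 = 25
χ² = (n-1)s²/σ₀² = 25×55.20/46 = 30.0000
Critical values: χ²_{0.975,25} = 13.120, χ²_{0.025,25} = 40.646
Rejection region: χ² < 13.120 or χ² > 40.646
Decision: fail to reject H₀

Answer: χ² = 30.0000, fail to reject H₀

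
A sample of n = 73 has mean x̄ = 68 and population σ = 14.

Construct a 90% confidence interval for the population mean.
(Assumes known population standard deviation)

Confidence level: 90%, α = 0.1
z_0.05 = 1.645
SE = σ/√n = 14/√73 = 1.6386
Margin of error = 1.645 × 1.6386 = 2.6955
CI: x̄ ± margin = 68 ± 2.6955
CI: (65.3045, 70.6955)

Answer: (65.3045, 70.6955)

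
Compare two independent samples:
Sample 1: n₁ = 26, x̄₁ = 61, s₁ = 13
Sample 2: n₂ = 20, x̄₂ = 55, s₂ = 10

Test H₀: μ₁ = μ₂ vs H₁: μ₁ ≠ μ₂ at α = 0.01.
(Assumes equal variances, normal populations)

Pooled variance: s²_p = [25×13² + 19×10²]/(44) = 139.2045
s_p = 11.7985
SE = s_p×√(1/n₁ + 1/n₂) = 11.7985×√(1/26 + 1/20) = 3.5092
t = (x̄₁ - x̄₂)/SE = (61 - 55)/3.5092 = 1.7098
df = 44, t-critical = ±2.692
Decision: fail to reject H₀

Answer: t = 1.7098, fail to reject H₀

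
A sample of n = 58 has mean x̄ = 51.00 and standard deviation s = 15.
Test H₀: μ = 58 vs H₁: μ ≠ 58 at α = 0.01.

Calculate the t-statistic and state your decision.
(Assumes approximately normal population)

df = n - 1 = 57
SE = s/√n = 15/√58 = 1.9696
t = (x̄ - μ₀)/SE = (51.00 - 58)/1.9696 = -3.5540
Critical value: t_{0.005,57} = ±2.665
p-value ≈ 0.0008
Decision: reject H₀

Answer: t = -3.5540, reject H₀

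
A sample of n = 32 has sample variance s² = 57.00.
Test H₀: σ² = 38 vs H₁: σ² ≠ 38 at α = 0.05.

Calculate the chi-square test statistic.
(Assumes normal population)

Answer: χ² = 46.5000, fail to reject H₀

Derivation:
df = n - 1 = 31
χ² = (n-1)s²/σ₀² = 31×57.00/38 = 46.5000
Critical values: χ²_{0.975,31} = 17.539, χ²_{0.025,31} = 48.232
Rejection region: χ² < 17.539 or χ² > 48.232
Decision: fail to reject H₀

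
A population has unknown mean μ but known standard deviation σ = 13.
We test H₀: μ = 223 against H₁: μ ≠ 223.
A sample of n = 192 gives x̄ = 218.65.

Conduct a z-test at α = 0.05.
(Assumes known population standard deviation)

Answer: z = -4.6365, reject H₀

Derivation:
Standard error: SE = σ/√n = 13/√192 = 0.9382
z-statistic: z = (x̄ - μ₀)/SE = (218.65 - 223)/0.9382 = -4.6365
Critical value: ±1.960
p-value < 0.0001
Decision: reject H₀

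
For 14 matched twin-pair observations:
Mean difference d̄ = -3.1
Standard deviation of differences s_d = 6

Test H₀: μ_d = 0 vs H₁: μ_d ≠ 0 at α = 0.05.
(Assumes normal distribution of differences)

Answer: t = -1.9332, fail to reject H₀

Derivation:
df = n - 1 = 13
SE = s_d/√n = 6/√14 = 1.6036
t = d̄/SE = -3.1/1.6036 = -1.9332
Critical value: t_{0.025,13} = ±2.160
p-value ≈ 0.0753
Decision: fail to reject H₀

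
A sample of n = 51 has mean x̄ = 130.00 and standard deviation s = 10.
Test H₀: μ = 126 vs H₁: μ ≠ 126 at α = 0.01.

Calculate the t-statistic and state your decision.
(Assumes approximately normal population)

df = n - 1 = 50
SE = s/√n = 10/√51 = 1.4003
t = (x̄ - μ₀)/SE = (130.00 - 126)/1.4003 = 2.8565
Critical value: t_{0.005,50} = ±2.678
p-value ≈ 0.0062
Decision: reject H₀

Answer: t = 2.8565, reject H₀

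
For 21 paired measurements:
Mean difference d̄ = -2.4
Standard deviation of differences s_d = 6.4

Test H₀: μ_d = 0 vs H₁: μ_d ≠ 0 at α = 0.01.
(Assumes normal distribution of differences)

Answer: t = -1.7185, fail to reject H₀

Derivation:
df = n - 1 = 20
SE = s_d/√n = 6.4/√21 = 1.3966
t = d̄/SE = -2.4/1.3966 = -1.7185
Critical value: t_{0.005,20} = ±2.845
p-value ≈ 0.1011
Decision: fail to reject H₀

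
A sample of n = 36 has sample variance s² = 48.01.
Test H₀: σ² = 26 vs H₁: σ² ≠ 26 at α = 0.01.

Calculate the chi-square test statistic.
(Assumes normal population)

Answer: χ² = 64.6288, reject H₀

Derivation:
df = n - 1 = 35
χ² = (n-1)s²/σ₀² = 35×48.01/26 = 64.6288
Critical values: χ²_{0.995,35} = 17.192, χ²_{0.005,35} = 60.275
Rejection region: χ² < 17.192 or χ² > 60.275
Decision: reject H₀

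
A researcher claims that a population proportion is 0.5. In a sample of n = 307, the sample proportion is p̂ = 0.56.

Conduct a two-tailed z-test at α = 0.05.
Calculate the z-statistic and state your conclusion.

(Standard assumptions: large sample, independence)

H₀: p = 0.5, H₁: p ≠ 0.5
Standard error: SE = √(p₀(1-p₀)/n) = √(0.5×0.5/307) = 0.028537
z-statistic: z = (p̂ - p₀)/SE = (0.56 - 0.5)/0.028537 = 2.1025
Critical value: z_0.025 = ±1.960
p-value = 0.0355
Decision: reject H₀ at α = 0.05

Answer: z = 2.1025, reject H₀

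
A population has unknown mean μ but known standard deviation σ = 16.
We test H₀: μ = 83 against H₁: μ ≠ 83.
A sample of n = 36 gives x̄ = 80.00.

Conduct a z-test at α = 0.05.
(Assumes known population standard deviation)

Answer: z = -1.1250, fail to reject H₀

Derivation:
Standard error: SE = σ/√n = 16/√36 = 2.6667
z-statistic: z = (x̄ - μ₀)/SE = (80.00 - 83)/2.6667 = -1.1250
Critical value: ±1.960
p-value = 0.2606
Decision: fail to reject H₀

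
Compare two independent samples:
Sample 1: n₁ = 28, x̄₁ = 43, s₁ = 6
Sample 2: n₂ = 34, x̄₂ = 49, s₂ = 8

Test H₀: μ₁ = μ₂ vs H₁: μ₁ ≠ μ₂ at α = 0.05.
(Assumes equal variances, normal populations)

Answer: t = -3.2794, reject H₀

Derivation:
Pooled variance: s²_p = [27×6² + 33×8²]/(60) = 51.4000
s_p = 7.1694
SE = s_p×√(1/n₁ + 1/n₂) = 7.1694×√(1/28 + 1/34) = 1.8296
t = (x̄₁ - x̄₂)/SE = (43 - 49)/1.8296 = -3.2794
df = 60, t-critical = ±2.000
Decision: reject H₀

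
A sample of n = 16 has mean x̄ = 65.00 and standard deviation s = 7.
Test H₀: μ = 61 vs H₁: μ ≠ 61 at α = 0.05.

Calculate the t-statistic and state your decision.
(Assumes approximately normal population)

Answer: t = 2.2857, reject H₀

Derivation:
df = n - 1 = 15
SE = s/√n = 7/√16 = 1.7500
t = (x̄ - μ₀)/SE = (65.00 - 61)/1.7500 = 2.2857
Critical value: t_{0.025,15} = ±2.131
p-value ≈ 0.0372
Decision: reject H₀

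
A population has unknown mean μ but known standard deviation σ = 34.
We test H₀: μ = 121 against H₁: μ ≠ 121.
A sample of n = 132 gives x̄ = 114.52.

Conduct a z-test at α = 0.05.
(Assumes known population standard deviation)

Standard error: SE = σ/√n = 34/√132 = 2.9593
z-statistic: z = (x̄ - μ₀)/SE = (114.52 - 121)/2.9593 = -2.1897
Critical value: ±1.960
p-value = 0.0285
Decision: reject H₀

Answer: z = -2.1897, reject H₀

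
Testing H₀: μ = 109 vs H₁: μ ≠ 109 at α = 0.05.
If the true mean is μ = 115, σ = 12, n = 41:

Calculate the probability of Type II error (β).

Answer: β ≈ 0.1072

Derivation:
SE = σ/√n = 12/√41 = 1.8741
Critical values: μ₀ ± z_0.025×SE = 109 ± 1.960×1.8741
Acceptance region: (105.3268, 112.6732)
Under H₁ (μ = 115): z_high = (112.6732 - 115)/1.8741 = -1.2416, z_low = (105.3268 - 115)/1.8741 = -5.1615
β = P(not reject | H₁) = Φ(-1.2416) - Φ(-5.1615) ≈ 0.1072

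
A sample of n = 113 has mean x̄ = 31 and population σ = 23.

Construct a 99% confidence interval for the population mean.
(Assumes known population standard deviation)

Answer: (25.4263, 36.5737)

Derivation:
Confidence level: 99%, α = 0.01
z_0.005 = 2.576
SE = σ/√n = 23/√113 = 2.1637
Margin of error = 2.576 × 2.1637 = 5.5737
CI: x̄ ± margin = 31 ± 5.5737
CI: (25.4263, 36.5737)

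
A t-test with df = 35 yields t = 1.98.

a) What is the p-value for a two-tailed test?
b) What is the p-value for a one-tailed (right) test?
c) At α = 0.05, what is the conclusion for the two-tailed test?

Answer: a) 0.0556, b) 0.0278, c) fail to reject H₀

Derivation:
Using t-distribution with df = 35:
a) Two-tailed: p = 2×P(T > 1.98) = 0.0556
b) One-tailed: p = P(T > 1.98) = 0.0278
c) 0.0556 ≥ 0.05, fail to reject H₀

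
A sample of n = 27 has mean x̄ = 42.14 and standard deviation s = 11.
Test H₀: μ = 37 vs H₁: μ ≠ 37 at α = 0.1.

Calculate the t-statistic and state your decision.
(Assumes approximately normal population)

Answer: t = 2.4280, reject H₀

Derivation:
df = n - 1 = 26
SE = s/√n = 11/√27 = 2.1170
t = (x̄ - μ₀)/SE = (42.14 - 37)/2.1170 = 2.4280
Critical value: t_{0.05,26} = ±1.706
p-value ≈ 0.0224
Decision: reject H₀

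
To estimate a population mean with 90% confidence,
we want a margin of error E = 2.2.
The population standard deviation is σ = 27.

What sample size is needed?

z_0.05 = 1.645
n = (z×σ/E)² = (1.645×27/2.2)²
n = 407.5810
Round up: n = 408

Answer: n = 408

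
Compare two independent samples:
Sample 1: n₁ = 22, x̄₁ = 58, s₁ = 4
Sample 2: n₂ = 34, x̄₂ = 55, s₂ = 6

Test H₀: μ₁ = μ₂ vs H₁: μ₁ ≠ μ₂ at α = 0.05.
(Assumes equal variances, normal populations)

Pooled variance: s²_p = [21×4² + 33×6²]/(54) = 28.2222
s_p = 5.3125
SE = s_p×√(1/n₁ + 1/n₂) = 5.3125×√(1/22 + 1/34) = 1.4536
t = (x̄₁ - x̄₂)/SE = (58 - 55)/1.4536 = 2.0638
df = 54, t-critical = ±2.005
Decision: reject H₀

Answer: t = 2.0638, reject H₀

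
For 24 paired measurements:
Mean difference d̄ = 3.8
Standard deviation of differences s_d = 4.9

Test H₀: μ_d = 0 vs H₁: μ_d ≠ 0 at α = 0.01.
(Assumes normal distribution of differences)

Answer: t = 3.7992, reject H₀

Derivation:
df = n - 1 = 23
SE = s_d/√n = 4.9/√24 = 1.0002
t = d̄/SE = 3.8/1.0002 = 3.7992
Critical value: t_{0.005,23} = ±2.807
p-value ≈ 0.0009
Decision: reject H₀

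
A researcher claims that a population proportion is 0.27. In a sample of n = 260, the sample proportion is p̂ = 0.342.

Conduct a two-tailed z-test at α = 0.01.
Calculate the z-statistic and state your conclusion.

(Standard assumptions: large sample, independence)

H₀: p = 0.27, H₁: p ≠ 0.27
Standard error: SE = √(p₀(1-p₀)/n) = √(0.27×0.73/260) = 0.027533
z-statistic: z = (p̂ - p₀)/SE = (0.342 - 0.27)/0.027533 = 2.6150
Critical value: z_0.005 = ±2.576
p-value = 0.0089
Decision: reject H₀ at α = 0.01

Answer: z = 2.6150, reject H₀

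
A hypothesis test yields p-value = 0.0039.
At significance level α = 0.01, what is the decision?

Answer: reject H₀

Derivation:
Compare p-value to α:
0.0039 < 0.01
Decision: reject H₀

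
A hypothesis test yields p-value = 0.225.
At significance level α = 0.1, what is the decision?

Answer: fail to reject H₀

Derivation:
Compare p-value to α:
0.225 ≥ 0.1
Decision: fail to reject H₀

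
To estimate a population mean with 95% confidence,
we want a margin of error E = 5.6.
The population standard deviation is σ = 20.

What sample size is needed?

z_0.025 = 1.960
n = (z×σ/E)² = (1.960×20/5.6)²
n = 49.0000
Already a whole number: n = 49

Answer: n = 49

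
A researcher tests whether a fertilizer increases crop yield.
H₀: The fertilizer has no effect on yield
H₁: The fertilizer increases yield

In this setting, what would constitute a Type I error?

Answer: Concluding the fertilizer works when it doesn't

Derivation:
A Type I error (probability α) occurs when we reject a true H₀.
A Type II error (probability β) occurs when we fail to reject a false H₀.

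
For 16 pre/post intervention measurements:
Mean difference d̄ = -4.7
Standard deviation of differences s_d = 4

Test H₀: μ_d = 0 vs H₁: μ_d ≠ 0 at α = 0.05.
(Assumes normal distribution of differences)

df = n - 1 = 15
SE = s_d/√n = 4/√16 = 1.0000
t = d̄/SE = -4.7/1.0000 = -4.7000
Critical value: t_{0.025,15} = ±2.131
p-value ≈ 0.0003
Decision: reject H₀

Answer: t = -4.7000, reject H₀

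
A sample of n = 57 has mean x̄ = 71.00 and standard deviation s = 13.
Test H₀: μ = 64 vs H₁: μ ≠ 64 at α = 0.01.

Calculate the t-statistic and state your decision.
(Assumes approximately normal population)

df = n - 1 = 56
SE = s/√n = 13/√57 = 1.7219
t = (x̄ - μ₀)/SE = (71.00 - 64)/1.7219 = 4.0653
Critical value: t_{0.005,56} = ±2.667
p-value ≈ 0.0002
Decision: reject H₀

Answer: t = 4.0653, reject H₀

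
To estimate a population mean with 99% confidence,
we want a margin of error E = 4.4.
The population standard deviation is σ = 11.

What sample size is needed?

z_0.005 = 2.576
n = (z×σ/E)² = (2.576×11/4.4)²
n = 41.4736
Round up: n = 42

Answer: n = 42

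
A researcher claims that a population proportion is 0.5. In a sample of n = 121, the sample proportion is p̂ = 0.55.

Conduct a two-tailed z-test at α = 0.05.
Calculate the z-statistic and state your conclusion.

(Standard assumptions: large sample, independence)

Answer: z = 1.1000, fail to reject H₀

Derivation:
H₀: p = 0.5, H₁: p ≠ 0.5
Standard error: SE = √(p₀(1-p₀)/n) = √(0.5×0.5/121) = 0.045455
z-statistic: z = (p̂ - p₀)/SE = (0.55 - 0.5)/0.045455 = 1.1000
Critical value: z_0.025 = ±1.960
p-value = 0.2713
Decision: fail to reject H₀ at α = 0.05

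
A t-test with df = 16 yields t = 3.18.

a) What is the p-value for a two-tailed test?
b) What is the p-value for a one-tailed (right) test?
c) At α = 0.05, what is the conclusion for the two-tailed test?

Using t-distribution with df = 16:
a) Two-tailed: p = 2×P(T > 3.18) = 0.0058
b) One-tailed: p = P(T > 3.18) = 0.0029
c) 0.0058 < 0.05, reject H₀

Answer: a) 0.0058, b) 0.0029, c) reject H₀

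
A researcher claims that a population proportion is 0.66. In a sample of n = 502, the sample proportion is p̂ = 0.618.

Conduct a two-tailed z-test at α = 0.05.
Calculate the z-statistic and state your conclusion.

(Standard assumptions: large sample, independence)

Answer: z = -1.9865, reject H₀

Derivation:
H₀: p = 0.66, H₁: p ≠ 0.66
Standard error: SE = √(p₀(1-p₀)/n) = √(0.66×0.34/502) = 0.021143
z-statistic: z = (p̂ - p₀)/SE = (0.618 - 0.66)/0.021143 = -1.9865
Critical value: z_0.025 = ±1.960
p-value = 0.0470
Decision: reject H₀ at α = 0.05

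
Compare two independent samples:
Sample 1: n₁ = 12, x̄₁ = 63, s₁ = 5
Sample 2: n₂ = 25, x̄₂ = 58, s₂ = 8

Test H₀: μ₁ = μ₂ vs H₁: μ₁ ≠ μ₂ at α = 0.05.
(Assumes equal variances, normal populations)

Pooled variance: s²_p = [11×5² + 24×8²]/(35) = 51.7429
s_p = 7.1933
SE = s_p×√(1/n₁ + 1/n₂) = 7.1933×√(1/12 + 1/25) = 2.5262
t = (x̄₁ - x̄₂)/SE = (63 - 58)/2.5262 = 1.9793
df = 35, t-critical = ±2.030
Decision: fail to reject H₀

Answer: t = 1.9793, fail to reject H₀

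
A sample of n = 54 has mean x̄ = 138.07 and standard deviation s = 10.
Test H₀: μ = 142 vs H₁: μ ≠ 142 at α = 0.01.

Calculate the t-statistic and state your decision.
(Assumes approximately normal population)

Answer: t = -2.8880, reject H₀

Derivation:
df = n - 1 = 53
SE = s/√n = 10/√54 = 1.3608
t = (x̄ - μ₀)/SE = (138.07 - 142)/1.3608 = -2.8880
Critical value: t_{0.005,53} = ±2.672
p-value ≈ 0.0056
Decision: reject H₀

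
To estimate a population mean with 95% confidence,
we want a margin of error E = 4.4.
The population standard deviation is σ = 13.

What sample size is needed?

Answer: n = 34

Derivation:
z_0.025 = 1.960
n = (z×σ/E)² = (1.960×13/4.4)²
n = 33.5346
Round up: n = 34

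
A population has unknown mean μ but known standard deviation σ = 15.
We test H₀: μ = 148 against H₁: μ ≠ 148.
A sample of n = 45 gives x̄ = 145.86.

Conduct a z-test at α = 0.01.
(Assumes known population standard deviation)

Answer: z = -0.9570, fail to reject H₀

Derivation:
Standard error: SE = σ/√n = 15/√45 = 2.2361
z-statistic: z = (x̄ - μ₀)/SE = (145.86 - 148)/2.2361 = -0.9570
Critical value: ±2.576
p-value = 0.3386
Decision: fail to reject H₀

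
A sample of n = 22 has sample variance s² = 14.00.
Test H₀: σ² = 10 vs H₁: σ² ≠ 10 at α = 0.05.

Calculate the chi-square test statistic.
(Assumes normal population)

df = n - 1 = 21
χ² = (n-1)s²/σ₀² = 21×14.00/10 = 29.4000
Critical values: χ²_{0.975,21} = 10.283, χ²_{0.025,21} = 35.479
Rejection region: χ² < 10.283 or χ² > 35.479
Decision: fail to reject H₀

Answer: χ² = 29.4000, fail to reject H₀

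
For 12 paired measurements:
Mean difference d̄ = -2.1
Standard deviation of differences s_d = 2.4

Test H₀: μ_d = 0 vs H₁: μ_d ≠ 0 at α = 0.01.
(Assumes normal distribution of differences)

df = n - 1 = 11
SE = s_d/√n = 2.4/√12 = 0.6928
t = d̄/SE = -2.1/0.6928 = -3.0312
Critical value: t_{0.005,11} = ±3.106
p-value ≈ 0.0114
Decision: fail to reject H₀

Answer: t = -3.0312, fail to reject H₀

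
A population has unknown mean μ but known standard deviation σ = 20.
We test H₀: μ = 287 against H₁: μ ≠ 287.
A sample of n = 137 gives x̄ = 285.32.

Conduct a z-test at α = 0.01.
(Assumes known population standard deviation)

Answer: z = -0.9832, fail to reject H₀

Derivation:
Standard error: SE = σ/√n = 20/√137 = 1.7087
z-statistic: z = (x̄ - μ₀)/SE = (285.32 - 287)/1.7087 = -0.9832
Critical value: ±2.576
p-value = 0.3255
Decision: fail to reject H₀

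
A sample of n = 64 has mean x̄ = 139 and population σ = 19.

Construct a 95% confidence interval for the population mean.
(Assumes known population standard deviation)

Confidence level: 95%, α = 0.05
z_0.025 = 1.960
SE = σ/√n = 19/√64 = 2.3750
Margin of error = 1.960 × 2.3750 = 4.6550
CI: x̄ ± margin = 139 ± 4.6550
CI: (134.3450, 143.6550)

Answer: (134.3450, 143.6550)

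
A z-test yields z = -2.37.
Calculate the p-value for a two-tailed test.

For z = -2.37:
p = 2×P(Z > |-2.37|) = 2×(1 - Φ(2.37)) = 0.0178

Answer: p-value ≈ 0.0178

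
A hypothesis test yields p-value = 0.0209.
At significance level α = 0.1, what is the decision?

Answer: reject H₀

Derivation:
Compare p-value to α:
0.0209 < 0.1
Decision: reject H₀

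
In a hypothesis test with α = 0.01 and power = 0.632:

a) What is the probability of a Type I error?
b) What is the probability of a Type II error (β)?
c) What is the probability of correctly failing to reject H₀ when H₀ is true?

a) Type I error probability = α = 0.01
b) Power = P(reject H₀ | H₁ true) = 1 - β = 0.632, so Type II error probability = β = 1 - Power = 0.368
c) P(fail to reject H₀ | H₀ true) = 1 - α = 0.99

Answer: a) 0.01, b) 0.368, c) 0.99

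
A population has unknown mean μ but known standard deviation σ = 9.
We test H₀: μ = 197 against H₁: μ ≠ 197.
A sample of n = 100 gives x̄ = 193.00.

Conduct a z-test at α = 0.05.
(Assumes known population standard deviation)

Standard error: SE = σ/√n = 9/√100 = 0.9000
z-statistic: z = (x̄ - μ₀)/SE = (193.00 - 197)/0.9000 = -4.4444
Critical value: ±1.960
p-value < 0.0001
Decision: reject H₀

Answer: z = -4.4444, reject H₀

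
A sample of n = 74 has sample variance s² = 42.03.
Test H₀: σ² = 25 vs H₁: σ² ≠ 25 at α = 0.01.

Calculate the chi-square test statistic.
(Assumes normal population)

Answer: χ² = 122.7276, reject H₀

Derivation:
df = n - 1 = 73
χ² = (n-1)s²/σ₀² = 73×42.03/25 = 122.7276
Critical values: χ²_{0.995,73} = 45.629, χ²_{0.005,73} = 107.862
Rejection region: χ² < 45.629 or χ² > 107.862
Decision: reject H₀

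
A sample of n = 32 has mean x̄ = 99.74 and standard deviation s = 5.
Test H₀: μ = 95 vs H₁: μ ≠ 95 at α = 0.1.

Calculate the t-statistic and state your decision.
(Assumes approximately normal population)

df = n - 1 = 31
SE = s/√n = 5/√32 = 0.8839
t = (x̄ - μ₀)/SE = (99.74 - 95)/0.8839 = 5.3626
Critical value: t_{0.05,31} = ±1.696
p-value < 0.0001
Decision: reject H₀

Answer: t = 5.3626, reject H₀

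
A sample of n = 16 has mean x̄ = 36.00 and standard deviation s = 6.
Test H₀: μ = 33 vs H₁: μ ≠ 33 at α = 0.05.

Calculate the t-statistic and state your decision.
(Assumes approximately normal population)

df = n - 1 = 15
SE = s/√n = 6/√16 = 1.5000
t = (x̄ - μ₀)/SE = (36.00 - 33)/1.5000 = 2.0000
Critical value: t_{0.025,15} = ±2.131
p-value ≈ 0.0639
Decision: fail to reject H₀

Answer: t = 2.0000, fail to reject H₀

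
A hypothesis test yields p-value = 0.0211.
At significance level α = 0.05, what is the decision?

Answer: reject H₀

Derivation:
Compare p-value to α:
0.0211 < 0.05
Decision: reject H₀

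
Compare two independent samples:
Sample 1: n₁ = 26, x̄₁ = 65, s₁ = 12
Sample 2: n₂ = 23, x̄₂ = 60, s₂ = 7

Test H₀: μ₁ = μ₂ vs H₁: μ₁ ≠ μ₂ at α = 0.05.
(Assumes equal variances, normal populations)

Answer: t = 1.7508, fail to reject H₀

Derivation:
Pooled variance: s²_p = [25×12² + 22×7²]/(47) = 99.5319
s_p = 9.9766
SE = s_p×√(1/n₁ + 1/n₂) = 9.9766×√(1/26 + 1/23) = 2.8558
t = (x̄₁ - x̄₂)/SE = (65 - 60)/2.8558 = 1.7508
df = 47, t-critical = ±2.012
Decision: fail to reject H₀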